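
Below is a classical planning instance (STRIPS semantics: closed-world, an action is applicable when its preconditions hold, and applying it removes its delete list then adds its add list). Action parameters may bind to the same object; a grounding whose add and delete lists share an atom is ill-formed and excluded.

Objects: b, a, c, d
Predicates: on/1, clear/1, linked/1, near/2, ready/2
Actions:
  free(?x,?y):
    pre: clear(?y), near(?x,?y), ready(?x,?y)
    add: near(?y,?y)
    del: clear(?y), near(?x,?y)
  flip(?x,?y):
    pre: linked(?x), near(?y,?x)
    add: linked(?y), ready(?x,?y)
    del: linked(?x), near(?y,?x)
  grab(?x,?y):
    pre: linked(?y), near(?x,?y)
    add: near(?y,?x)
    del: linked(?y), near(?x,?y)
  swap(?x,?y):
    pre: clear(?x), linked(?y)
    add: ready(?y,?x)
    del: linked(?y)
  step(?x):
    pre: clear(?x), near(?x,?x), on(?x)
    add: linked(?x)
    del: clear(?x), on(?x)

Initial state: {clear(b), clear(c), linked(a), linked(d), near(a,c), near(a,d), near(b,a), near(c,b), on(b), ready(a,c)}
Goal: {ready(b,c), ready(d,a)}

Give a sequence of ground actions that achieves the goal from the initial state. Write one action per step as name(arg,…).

1. flip(a,b)  →  {clear(b), clear(c), linked(b), linked(d), near(a,c), near(a,d), near(c,b), on(b), ready(a,b), ready(a,c)}
2. flip(b,c)  →  {clear(b), clear(c), linked(c), linked(d), near(a,c), near(a,d), on(b), ready(a,b), ready(a,c), ready(b,c)}
3. flip(d,a)  →  {clear(b), clear(c), linked(a), linked(c), near(a,c), on(b), ready(a,b), ready(a,c), ready(b,c), ready(d,a)}

flip(a,b); flip(b,c); flip(d,a)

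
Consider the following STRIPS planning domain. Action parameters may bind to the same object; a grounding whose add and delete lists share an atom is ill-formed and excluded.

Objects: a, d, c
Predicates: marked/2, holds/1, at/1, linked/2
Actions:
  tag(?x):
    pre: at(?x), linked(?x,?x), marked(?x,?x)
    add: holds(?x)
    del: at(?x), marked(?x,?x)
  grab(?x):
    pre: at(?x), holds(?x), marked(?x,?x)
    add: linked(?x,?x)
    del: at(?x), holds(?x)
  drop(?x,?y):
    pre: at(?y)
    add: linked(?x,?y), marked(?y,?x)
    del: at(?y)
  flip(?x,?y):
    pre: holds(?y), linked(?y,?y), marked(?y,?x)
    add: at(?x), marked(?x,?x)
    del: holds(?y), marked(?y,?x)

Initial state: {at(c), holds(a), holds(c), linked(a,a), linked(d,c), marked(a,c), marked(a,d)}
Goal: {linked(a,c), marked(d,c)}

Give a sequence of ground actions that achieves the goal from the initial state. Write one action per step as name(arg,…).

1. drop(a,c)  →  {holds(a), holds(c), linked(a,a), linked(a,c), linked(d,c), marked(a,c), marked(a,d), marked(c,a)}
2. flip(d,a)  →  {at(d), holds(c), linked(a,a), linked(a,c), linked(d,c), marked(a,c), marked(c,a), marked(d,d)}
3. drop(c,d)  →  {holds(c), linked(a,a), linked(a,c), linked(c,d), linked(d,c), marked(a,c), marked(c,a), marked(d,c), marked(d,d)}

drop(a,c); flip(d,a); drop(c,d)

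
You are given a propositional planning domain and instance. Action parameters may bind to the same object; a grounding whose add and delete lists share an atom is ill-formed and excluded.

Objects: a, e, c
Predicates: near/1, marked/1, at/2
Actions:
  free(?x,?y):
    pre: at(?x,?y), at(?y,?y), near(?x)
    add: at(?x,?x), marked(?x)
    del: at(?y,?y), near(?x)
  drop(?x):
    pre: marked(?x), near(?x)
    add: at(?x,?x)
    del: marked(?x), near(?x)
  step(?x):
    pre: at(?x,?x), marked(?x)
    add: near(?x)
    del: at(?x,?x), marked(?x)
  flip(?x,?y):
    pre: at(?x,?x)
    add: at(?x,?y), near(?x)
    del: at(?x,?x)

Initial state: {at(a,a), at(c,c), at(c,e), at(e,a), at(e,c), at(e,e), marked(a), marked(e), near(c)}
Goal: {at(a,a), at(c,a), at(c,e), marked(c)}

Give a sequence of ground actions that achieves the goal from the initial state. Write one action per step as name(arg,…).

free(c,e); flip(c,a)

1. free(c,e)  →  {at(a,a), at(c,c), at(c,e), at(e,a), at(e,c), marked(a), marked(c), marked(e)}
2. flip(c,a)  →  {at(a,a), at(c,a), at(c,e), at(e,a), at(e,c), marked(a), marked(c), marked(e), near(c)}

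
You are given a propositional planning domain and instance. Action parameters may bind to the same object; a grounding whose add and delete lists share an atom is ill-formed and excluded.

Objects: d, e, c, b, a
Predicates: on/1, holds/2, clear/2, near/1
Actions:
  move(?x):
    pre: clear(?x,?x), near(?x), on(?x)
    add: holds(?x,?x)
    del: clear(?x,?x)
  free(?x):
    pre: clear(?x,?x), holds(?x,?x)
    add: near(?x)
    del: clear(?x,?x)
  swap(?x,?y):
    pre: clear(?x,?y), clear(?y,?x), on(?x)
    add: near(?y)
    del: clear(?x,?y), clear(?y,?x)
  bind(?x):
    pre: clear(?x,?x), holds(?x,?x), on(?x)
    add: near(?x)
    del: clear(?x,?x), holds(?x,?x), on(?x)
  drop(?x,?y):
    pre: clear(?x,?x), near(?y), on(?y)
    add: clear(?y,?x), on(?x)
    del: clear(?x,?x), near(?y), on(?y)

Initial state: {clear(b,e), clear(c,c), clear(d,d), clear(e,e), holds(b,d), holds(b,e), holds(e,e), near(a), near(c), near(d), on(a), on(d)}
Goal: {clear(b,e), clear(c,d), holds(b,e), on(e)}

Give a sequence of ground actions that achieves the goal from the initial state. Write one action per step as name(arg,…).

drop(e,d); drop(c,a); drop(d,c)

1. drop(e,d)  →  {clear(b,e), clear(c,c), clear(d,d), clear(d,e), holds(b,d), holds(b,e), holds(e,e), near(a), near(c), on(a), on(e)}
2. drop(c,a)  →  {clear(a,c), clear(b,e), clear(d,d), clear(d,e), holds(b,d), holds(b,e), holds(e,e), near(c), on(c), on(e)}
3. drop(d,c)  →  {clear(a,c), clear(b,e), clear(c,d), clear(d,e), holds(b,d), holds(b,e), holds(e,e), on(d), on(e)}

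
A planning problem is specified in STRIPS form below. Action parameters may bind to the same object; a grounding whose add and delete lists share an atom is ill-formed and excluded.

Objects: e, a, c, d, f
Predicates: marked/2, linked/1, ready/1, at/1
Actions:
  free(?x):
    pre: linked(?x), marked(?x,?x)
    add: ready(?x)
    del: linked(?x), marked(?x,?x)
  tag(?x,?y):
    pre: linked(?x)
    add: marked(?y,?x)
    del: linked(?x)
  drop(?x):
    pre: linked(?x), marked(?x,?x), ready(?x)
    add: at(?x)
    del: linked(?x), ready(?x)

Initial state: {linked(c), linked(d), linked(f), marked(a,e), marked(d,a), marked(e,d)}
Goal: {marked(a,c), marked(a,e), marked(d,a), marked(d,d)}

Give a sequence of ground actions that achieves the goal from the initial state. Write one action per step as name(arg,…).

1. tag(c,a)  →  {linked(d), linked(f), marked(a,c), marked(a,e), marked(d,a), marked(e,d)}
2. tag(d,d)  →  {linked(f), marked(a,c), marked(a,e), marked(d,a), marked(d,d), marked(e,d)}

tag(c,a); tag(d,d)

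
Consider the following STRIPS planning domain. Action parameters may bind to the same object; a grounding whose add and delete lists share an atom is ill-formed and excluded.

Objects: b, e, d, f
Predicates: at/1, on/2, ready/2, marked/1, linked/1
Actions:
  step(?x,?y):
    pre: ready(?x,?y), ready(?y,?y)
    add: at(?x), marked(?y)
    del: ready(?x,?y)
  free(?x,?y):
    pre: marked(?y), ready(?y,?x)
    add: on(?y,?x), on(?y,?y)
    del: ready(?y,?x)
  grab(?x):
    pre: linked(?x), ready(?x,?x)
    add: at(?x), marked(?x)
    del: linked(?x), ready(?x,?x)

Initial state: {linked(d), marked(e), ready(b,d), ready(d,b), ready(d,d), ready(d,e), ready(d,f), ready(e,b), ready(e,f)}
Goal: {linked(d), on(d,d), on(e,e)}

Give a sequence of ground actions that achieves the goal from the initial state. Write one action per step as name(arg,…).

1. step(b,d)  →  {at(b), linked(d), marked(d), marked(e), ready(d,b), ready(d,d), ready(d,e), ready(d,f), ready(e,b), ready(e,f)}
2. free(b,e)  →  {at(b), linked(d), marked(d), marked(e), on(e,b), on(e,e), ready(d,b), ready(d,d), ready(d,e), ready(d,f), ready(e,f)}
3. free(b,d)  →  {at(b), linked(d), marked(d), marked(e), on(d,b), on(d,d), on(e,b), on(e,e), ready(d,d), ready(d,e), ready(d,f), ready(e,f)}

step(b,d); free(b,e); free(b,d)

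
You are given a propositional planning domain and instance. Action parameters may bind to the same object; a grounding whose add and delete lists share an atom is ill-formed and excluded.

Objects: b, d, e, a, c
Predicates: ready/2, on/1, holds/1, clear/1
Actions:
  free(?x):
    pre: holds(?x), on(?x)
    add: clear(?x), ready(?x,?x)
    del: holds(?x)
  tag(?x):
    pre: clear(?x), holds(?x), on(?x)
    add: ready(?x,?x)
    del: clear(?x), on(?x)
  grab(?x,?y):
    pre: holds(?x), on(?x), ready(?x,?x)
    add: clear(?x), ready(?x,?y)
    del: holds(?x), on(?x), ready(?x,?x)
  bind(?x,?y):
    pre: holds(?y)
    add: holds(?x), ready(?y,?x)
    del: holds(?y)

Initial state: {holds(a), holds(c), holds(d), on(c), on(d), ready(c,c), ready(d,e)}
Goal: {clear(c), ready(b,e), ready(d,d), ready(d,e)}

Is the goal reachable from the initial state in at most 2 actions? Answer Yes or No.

1. free(d)  →  {clear(d), holds(a), holds(c), on(c), on(d), ready(c,c), ready(d,d), ready(d,e)}
2. free(c)  →  {clear(c), clear(d), holds(a), on(c), on(d), ready(c,c), ready(d,d), ready(d,e)}
3. bind(b,a)  →  {clear(c), clear(d), holds(b), on(c), on(d), ready(a,b), ready(c,c), ready(d,d), ready(d,e)}
4. bind(e,b)  →  {clear(c), clear(d), holds(e), on(c), on(d), ready(a,b), ready(b,e), ready(c,c), ready(d,d), ready(d,e)}
optimal plan length = 4; 4 > 2

No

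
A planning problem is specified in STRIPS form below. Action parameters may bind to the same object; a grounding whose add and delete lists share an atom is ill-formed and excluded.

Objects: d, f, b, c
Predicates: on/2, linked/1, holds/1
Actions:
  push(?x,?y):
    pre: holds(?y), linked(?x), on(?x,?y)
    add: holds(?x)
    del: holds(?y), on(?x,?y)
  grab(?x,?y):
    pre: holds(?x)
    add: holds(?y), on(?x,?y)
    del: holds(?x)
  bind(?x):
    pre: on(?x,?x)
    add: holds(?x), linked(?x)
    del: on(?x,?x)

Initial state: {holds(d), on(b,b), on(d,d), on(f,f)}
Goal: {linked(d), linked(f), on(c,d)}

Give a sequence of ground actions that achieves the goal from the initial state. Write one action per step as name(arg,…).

1. grab(d,c)  →  {holds(c), on(b,b), on(d,c), on(d,d), on(f,f)}
2. grab(c,d)  →  {holds(d), on(b,b), on(c,d), on(d,c), on(d,d), on(f,f)}
3. bind(d)  →  {holds(d), linked(d), on(b,b), on(c,d), on(d,c), on(f,f)}
4. bind(f)  →  {holds(d), holds(f), linked(d), linked(f), on(b,b), on(c,d), on(d,c)}

grab(d,c); grab(c,d); bind(d); bind(f)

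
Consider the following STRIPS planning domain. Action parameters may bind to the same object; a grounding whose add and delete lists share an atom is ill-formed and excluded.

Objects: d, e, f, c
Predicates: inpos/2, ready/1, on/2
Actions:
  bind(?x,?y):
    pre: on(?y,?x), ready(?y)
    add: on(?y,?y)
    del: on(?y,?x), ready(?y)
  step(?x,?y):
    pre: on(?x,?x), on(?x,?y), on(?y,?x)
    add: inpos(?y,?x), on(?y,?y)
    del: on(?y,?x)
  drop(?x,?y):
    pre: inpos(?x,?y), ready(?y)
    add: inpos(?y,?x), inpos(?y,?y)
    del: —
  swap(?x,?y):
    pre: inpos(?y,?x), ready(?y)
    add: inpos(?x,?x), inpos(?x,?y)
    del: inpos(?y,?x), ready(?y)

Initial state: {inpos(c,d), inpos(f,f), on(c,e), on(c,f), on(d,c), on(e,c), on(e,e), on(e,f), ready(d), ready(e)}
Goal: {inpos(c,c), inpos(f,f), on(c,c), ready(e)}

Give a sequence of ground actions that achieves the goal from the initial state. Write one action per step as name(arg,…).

1. step(e,c)  →  {inpos(c,d), inpos(c,e), inpos(f,f), on(c,c), on(c,f), on(d,c), on(e,c), on(e,e), on(e,f), ready(d), ready(e)}
2. drop(c,d)  →  {inpos(c,d), inpos(c,e), inpos(d,c), inpos(d,d), inpos(f,f), on(c,c), on(c,f), on(d,c), on(e,c), on(e,e), on(e,f), ready(d), ready(e)}
3. swap(c,d)  →  {inpos(c,c), inpos(c,d), inpos(c,e), inpos(d,d), inpos(f,f), on(c,c), on(c,f), on(d,c), on(e,c), on(e,e), on(e,f), ready(e)}

step(e,c); drop(c,d); swap(c,d)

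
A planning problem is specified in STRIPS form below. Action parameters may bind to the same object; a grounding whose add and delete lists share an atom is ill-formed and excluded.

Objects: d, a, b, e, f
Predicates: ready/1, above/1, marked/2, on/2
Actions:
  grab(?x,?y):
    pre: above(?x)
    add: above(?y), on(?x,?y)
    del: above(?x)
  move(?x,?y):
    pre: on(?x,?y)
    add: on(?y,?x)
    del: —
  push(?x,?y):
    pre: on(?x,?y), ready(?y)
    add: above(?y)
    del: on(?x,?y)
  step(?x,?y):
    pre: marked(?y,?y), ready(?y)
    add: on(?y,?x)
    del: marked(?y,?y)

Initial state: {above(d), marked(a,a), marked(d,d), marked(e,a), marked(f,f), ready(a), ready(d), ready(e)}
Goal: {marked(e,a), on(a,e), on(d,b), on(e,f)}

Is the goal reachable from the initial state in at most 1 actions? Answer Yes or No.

1. grab(d,a)  →  {above(a), marked(a,a), marked(d,d), marked(e,a), marked(f,f), on(d,a), ready(a), ready(d), ready(e)}
2. grab(a,e)  →  {above(e), marked(a,a), marked(d,d), marked(e,a), marked(f,f), on(a,e), on(d,a), ready(a), ready(d), ready(e)}
3. grab(e,f)  →  {above(f), marked(a,a), marked(d,d), marked(e,a), marked(f,f), on(a,e), on(d,a), on(e,f), ready(a), ready(d), ready(e)}
4. step(b,d)  →  {above(f), marked(a,a), marked(e,a), marked(f,f), on(a,e), on(d,a), on(d,b), on(e,f), ready(a), ready(d), ready(e)}
optimal plan length = 4; 4 > 1

No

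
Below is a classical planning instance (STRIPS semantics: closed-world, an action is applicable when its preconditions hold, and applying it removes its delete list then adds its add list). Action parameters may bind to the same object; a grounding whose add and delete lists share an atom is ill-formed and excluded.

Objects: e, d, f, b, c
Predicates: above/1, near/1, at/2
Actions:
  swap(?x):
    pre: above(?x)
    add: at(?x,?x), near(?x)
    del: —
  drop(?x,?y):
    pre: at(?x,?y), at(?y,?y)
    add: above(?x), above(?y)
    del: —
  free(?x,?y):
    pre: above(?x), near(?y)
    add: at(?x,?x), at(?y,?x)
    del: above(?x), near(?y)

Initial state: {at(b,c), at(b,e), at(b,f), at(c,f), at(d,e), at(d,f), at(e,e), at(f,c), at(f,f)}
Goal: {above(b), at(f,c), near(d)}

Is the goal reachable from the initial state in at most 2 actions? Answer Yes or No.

1. drop(d,e)  →  {above(d), above(e), at(b,c), at(b,e), at(b,f), at(c,f), at(d,e), at(d,f), at(e,e), at(f,c), at(f,f)}
2. swap(d)  →  {above(d), above(e), at(b,c), at(b,e), at(b,f), at(c,f), at(d,d), at(d,e), at(d,f), at(e,e), at(f,c), at(f,f), near(d)}
3. drop(b,e)  →  {above(b), above(d), above(e), at(b,c), at(b,e), at(b,f), at(c,f), at(d,d), at(d,e), at(d,f), at(e,e), at(f,c), at(f,f), near(d)}
optimal plan length = 3; 3 > 2

No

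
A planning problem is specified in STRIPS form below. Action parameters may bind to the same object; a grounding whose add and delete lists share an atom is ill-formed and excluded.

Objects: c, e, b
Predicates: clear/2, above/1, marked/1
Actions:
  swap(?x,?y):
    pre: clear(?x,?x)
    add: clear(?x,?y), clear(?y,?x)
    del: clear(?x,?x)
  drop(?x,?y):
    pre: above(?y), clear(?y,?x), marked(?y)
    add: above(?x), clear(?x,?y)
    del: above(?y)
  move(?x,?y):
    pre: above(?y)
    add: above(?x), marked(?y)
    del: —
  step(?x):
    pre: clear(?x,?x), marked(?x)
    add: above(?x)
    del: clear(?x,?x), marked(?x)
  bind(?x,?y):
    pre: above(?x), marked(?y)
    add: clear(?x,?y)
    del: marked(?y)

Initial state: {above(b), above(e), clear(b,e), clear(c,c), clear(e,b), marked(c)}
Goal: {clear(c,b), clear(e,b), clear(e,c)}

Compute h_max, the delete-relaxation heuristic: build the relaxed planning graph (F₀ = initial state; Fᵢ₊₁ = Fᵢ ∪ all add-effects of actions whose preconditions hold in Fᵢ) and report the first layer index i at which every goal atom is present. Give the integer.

1

F0 = init (6 atoms)
F1 = F0 ∪ {above(c), clear(b,c), clear(c,b), clear(c,e), clear(e,c), marked(b), marked(e)}  (13 atoms)
goal ⊆ F1  ⇒  h_max = 1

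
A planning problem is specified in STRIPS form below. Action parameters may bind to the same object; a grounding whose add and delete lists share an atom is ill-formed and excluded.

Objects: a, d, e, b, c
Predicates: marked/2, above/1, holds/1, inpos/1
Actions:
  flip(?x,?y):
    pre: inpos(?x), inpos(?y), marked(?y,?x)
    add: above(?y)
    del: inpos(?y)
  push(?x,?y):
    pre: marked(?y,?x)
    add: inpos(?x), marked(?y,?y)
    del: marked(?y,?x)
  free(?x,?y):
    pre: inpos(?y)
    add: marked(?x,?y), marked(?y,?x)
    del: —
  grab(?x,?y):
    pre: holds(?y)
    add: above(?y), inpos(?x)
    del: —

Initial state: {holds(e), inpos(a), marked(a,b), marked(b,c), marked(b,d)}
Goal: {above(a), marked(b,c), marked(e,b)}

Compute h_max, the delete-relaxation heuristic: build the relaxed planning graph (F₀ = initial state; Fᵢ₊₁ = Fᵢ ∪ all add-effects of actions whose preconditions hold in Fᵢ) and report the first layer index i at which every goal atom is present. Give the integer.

F0 = init (5 atoms)
F1 = F0 ∪ {above(e), inpos(b), inpos(c), inpos(d), inpos(e), marked(a,a), marked(a,c), marked(a,d), marked(a,e), marked(b,a), marked(b,b), marked(c,a), marked(d,a), marked(e,a)}  (19 atoms)
F2 = F1 ∪ {above(a), above(b), above(c), above(d), marked(b,e), marked(c,b), marked(c,c), marked(c,d), marked(c,e), marked(d,b), marked(d,c), marked(d,d), marked(d,e), marked(e,b), marked(e,c), marked(e,d), marked(e,e)}  (36 atoms)
goal ⊆ F2  ⇒  h_max = 2

2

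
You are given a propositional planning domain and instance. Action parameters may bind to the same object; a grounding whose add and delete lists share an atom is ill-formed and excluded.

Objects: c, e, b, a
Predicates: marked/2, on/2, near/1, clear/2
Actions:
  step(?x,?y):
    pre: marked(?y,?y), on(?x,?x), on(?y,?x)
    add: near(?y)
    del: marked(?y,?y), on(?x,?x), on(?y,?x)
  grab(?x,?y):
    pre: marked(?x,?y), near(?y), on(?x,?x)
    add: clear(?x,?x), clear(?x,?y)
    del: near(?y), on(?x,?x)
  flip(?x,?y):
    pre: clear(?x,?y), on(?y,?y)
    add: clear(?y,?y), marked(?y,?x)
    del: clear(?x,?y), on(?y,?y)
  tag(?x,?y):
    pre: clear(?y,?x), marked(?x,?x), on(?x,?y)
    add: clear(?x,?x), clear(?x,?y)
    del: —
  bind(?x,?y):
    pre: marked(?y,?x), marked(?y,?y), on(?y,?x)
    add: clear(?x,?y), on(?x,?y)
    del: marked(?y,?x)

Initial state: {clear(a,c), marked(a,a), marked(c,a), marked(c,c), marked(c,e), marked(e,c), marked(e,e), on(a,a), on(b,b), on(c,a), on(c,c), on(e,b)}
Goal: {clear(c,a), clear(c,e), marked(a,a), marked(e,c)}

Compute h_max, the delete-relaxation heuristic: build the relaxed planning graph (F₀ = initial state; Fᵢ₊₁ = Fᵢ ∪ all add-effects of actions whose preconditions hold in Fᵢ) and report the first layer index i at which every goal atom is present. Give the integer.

2

F0 = init (12 atoms)
F1 = F0 ∪ {clear(a,a), clear(c,a), clear(c,c), near(a), near(c), near(e), on(a,c)}  (19 atoms)
F2 = F1 ∪ {clear(c,e), marked(a,c)}  (21 atoms)
goal ⊆ F2  ⇒  h_max = 2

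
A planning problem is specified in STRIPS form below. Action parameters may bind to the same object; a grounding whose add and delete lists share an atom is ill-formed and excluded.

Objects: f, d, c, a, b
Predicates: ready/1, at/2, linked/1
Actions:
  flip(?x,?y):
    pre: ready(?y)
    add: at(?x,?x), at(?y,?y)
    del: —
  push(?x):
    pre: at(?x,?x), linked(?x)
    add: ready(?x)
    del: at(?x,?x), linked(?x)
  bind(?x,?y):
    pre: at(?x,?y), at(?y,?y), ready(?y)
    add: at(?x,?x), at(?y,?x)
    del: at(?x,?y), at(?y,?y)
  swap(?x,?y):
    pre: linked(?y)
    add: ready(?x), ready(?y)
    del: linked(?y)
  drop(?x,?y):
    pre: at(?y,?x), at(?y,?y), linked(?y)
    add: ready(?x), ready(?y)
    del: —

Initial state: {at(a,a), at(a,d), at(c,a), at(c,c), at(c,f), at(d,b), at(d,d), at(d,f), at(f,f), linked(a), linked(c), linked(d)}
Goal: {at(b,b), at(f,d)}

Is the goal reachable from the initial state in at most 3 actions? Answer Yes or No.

1. swap(f,d)  →  {at(a,a), at(a,d), at(c,a), at(c,c), at(c,f), at(d,b), at(d,d), at(d,f), at(f,f), linked(a), linked(c), ready(d), ready(f)}
2. flip(b,f)  →  {at(a,a), at(a,d), at(b,b), at(c,a), at(c,c), at(c,f), at(d,b), at(d,d), at(d,f), at(f,f), linked(a), linked(c), ready(d), ready(f)}
3. bind(d,f)  →  {at(a,a), at(a,d), at(b,b), at(c,a), at(c,c), at(c,f), at(d,b), at(d,d), at(f,d), linked(a), linked(c), ready(d), ready(f)}
optimal plan length = 3; 3 ≤ 3

Yes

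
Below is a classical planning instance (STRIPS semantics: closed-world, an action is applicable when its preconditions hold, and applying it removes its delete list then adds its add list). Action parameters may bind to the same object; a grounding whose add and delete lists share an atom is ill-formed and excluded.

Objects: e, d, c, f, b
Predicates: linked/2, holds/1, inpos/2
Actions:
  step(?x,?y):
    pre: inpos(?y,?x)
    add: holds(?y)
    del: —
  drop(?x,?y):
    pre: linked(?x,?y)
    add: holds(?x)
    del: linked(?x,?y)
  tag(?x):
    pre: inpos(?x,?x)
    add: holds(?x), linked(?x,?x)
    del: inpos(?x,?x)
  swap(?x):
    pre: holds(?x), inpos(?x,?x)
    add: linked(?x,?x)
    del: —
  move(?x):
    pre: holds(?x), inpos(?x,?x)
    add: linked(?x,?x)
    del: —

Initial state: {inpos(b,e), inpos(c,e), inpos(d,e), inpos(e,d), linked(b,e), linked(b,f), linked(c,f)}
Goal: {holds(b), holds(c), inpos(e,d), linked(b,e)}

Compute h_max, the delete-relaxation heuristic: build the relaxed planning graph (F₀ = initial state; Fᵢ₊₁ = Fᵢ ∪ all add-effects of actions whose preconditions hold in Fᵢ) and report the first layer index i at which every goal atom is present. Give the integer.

F0 = init (7 atoms)
F1 = F0 ∪ {holds(b), holds(c), holds(d), holds(e)}  (11 atoms)
goal ⊆ F1  ⇒  h_max = 1

1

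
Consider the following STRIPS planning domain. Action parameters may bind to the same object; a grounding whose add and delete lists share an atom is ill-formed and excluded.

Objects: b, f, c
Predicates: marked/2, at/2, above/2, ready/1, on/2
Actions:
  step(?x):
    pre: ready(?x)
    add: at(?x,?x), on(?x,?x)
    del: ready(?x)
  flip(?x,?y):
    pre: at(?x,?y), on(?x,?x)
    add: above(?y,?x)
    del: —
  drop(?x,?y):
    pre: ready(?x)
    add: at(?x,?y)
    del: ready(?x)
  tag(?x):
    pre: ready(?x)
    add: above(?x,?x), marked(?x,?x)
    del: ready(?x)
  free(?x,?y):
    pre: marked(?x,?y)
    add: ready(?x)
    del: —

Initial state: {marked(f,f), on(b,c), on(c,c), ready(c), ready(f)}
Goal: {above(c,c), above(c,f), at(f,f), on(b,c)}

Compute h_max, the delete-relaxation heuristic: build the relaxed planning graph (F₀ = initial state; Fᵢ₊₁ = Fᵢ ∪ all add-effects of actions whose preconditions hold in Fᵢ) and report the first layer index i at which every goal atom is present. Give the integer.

F0 = init (5 atoms)
F1 = F0 ∪ {above(c,c), above(f,f), at(c,b), at(c,c), at(c,f), at(f,b), at(f,c), at(f,f), marked(c,c), on(f,f)}  (15 atoms)
F2 = F1 ∪ {above(b,c), above(b,f), above(c,f), above(f,c)}  (19 atoms)
goal ⊆ F2  ⇒  h_max = 2

2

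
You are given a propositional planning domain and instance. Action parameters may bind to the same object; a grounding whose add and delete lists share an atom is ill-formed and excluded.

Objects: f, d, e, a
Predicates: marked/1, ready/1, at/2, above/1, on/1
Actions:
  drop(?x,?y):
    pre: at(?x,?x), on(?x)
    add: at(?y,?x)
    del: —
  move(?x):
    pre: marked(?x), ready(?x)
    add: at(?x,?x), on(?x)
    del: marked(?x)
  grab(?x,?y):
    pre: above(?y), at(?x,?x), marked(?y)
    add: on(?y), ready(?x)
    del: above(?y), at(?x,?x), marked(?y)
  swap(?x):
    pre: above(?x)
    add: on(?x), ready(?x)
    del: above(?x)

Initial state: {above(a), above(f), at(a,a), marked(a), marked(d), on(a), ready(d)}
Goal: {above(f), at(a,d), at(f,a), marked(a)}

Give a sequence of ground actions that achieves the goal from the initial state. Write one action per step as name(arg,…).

drop(a,f); move(d); drop(d,a)

1. drop(a,f)  →  {above(a), above(f), at(a,a), at(f,a), marked(a), marked(d), on(a), ready(d)}
2. move(d)  →  {above(a), above(f), at(a,a), at(d,d), at(f,a), marked(a), on(a), on(d), ready(d)}
3. drop(d,a)  →  {above(a), above(f), at(a,a), at(a,d), at(d,d), at(f,a), marked(a), on(a), on(d), ready(d)}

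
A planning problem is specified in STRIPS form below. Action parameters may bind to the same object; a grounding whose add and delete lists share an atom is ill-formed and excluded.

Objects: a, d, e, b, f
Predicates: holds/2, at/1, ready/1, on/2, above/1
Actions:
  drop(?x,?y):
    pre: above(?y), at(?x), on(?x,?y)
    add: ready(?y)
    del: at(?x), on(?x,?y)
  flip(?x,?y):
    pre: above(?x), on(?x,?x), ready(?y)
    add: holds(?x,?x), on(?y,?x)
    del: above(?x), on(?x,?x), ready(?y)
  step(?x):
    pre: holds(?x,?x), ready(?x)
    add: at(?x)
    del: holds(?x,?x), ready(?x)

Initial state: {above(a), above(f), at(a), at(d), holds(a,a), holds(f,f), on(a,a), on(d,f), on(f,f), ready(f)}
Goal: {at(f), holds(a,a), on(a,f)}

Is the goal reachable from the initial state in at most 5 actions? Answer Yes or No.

1. drop(a,a)  →  {above(a), above(f), at(d), holds(a,a), holds(f,f), on(d,f), on(f,f), ready(a), ready(f)}
2. flip(f,a)  →  {above(a), at(d), holds(a,a), holds(f,f), on(a,f), on(d,f), ready(f)}
3. step(f)  →  {above(a), at(d), at(f), holds(a,a), on(a,f), on(d,f)}
optimal plan length = 3; 3 ≤ 5

Yes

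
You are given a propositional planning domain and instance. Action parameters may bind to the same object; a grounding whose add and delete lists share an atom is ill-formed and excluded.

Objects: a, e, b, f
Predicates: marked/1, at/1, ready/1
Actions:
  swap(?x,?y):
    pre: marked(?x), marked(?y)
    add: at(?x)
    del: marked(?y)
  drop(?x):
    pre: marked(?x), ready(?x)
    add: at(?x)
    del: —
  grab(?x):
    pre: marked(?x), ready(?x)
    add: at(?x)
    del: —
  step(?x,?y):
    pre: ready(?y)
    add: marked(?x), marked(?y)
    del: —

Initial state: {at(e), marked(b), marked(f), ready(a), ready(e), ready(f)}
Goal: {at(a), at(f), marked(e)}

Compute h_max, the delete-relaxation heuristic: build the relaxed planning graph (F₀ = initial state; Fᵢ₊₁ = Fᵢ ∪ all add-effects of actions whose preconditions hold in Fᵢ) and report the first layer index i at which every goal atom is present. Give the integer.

F0 = init (6 atoms)
F1 = F0 ∪ {at(b), at(f), marked(a), marked(e)}  (10 atoms)
F2 = F1 ∪ {at(a)}  (11 atoms)
goal ⊆ F2  ⇒  h_max = 2

2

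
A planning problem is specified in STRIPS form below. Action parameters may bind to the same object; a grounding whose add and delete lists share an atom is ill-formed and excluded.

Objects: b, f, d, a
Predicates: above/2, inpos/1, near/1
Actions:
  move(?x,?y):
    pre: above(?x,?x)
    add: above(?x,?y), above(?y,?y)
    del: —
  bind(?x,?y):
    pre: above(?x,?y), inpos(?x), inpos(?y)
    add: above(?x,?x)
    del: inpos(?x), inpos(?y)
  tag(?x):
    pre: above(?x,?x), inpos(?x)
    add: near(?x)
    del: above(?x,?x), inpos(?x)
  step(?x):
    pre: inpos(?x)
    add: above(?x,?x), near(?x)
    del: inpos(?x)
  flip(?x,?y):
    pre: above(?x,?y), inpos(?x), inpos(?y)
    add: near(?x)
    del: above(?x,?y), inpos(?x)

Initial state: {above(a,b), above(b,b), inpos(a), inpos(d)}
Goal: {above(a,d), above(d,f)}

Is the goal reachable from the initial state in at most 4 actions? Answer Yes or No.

Yes

1. move(b,a)  →  {above(a,a), above(a,b), above(b,a), above(b,b), inpos(a), inpos(d)}
2. move(a,d)  →  {above(a,a), above(a,b), above(a,d), above(b,a), above(b,b), above(d,d), inpos(a), inpos(d)}
3. move(d,f)  →  {above(a,a), above(a,b), above(a,d), above(b,a), above(b,b), above(d,d), above(d,f), above(f,f), inpos(a), inpos(d)}
optimal plan length = 3; 3 ≤ 4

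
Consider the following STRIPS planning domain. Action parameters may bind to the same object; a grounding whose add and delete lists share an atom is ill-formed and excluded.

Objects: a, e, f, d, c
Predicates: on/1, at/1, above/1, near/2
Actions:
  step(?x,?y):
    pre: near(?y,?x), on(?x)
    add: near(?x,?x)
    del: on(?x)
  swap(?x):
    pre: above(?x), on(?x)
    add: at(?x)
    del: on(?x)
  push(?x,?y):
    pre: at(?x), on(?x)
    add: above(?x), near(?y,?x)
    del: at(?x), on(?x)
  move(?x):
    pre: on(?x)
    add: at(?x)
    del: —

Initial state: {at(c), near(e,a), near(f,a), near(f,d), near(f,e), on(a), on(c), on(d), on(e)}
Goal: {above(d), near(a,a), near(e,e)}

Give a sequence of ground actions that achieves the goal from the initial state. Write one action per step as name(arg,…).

step(a,e); step(e,f); move(d); push(d,a)

1. step(a,e)  →  {at(c), near(a,a), near(e,a), near(f,a), near(f,d), near(f,e), on(c), on(d), on(e)}
2. step(e,f)  →  {at(c), near(a,a), near(e,a), near(e,e), near(f,a), near(f,d), near(f,e), on(c), on(d)}
3. move(d)  →  {at(c), at(d), near(a,a), near(e,a), near(e,e), near(f,a), near(f,d), near(f,e), on(c), on(d)}
4. push(d,a)  →  {above(d), at(c), near(a,a), near(a,d), near(e,a), near(e,e), near(f,a), near(f,d), near(f,e), on(c)}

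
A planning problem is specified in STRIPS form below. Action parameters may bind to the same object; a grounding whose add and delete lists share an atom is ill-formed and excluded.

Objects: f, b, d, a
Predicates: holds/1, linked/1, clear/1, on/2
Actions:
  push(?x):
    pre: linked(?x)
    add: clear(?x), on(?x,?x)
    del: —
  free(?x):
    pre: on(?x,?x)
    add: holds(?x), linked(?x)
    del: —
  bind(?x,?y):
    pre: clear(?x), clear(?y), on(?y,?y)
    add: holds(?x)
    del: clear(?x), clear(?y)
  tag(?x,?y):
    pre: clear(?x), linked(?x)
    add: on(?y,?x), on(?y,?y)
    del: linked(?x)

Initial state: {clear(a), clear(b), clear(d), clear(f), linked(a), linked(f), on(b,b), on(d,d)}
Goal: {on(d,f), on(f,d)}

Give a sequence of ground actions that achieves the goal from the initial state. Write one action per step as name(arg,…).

free(d); tag(f,d); tag(d,f)

1. free(d)  →  {clear(a), clear(b), clear(d), clear(f), holds(d), linked(a), linked(d), linked(f), on(b,b), on(d,d)}
2. tag(f,d)  →  {clear(a), clear(b), clear(d), clear(f), holds(d), linked(a), linked(d), on(b,b), on(d,d), on(d,f)}
3. tag(d,f)  →  {clear(a), clear(b), clear(d), clear(f), holds(d), linked(a), on(b,b), on(d,d), on(d,f), on(f,d), on(f,f)}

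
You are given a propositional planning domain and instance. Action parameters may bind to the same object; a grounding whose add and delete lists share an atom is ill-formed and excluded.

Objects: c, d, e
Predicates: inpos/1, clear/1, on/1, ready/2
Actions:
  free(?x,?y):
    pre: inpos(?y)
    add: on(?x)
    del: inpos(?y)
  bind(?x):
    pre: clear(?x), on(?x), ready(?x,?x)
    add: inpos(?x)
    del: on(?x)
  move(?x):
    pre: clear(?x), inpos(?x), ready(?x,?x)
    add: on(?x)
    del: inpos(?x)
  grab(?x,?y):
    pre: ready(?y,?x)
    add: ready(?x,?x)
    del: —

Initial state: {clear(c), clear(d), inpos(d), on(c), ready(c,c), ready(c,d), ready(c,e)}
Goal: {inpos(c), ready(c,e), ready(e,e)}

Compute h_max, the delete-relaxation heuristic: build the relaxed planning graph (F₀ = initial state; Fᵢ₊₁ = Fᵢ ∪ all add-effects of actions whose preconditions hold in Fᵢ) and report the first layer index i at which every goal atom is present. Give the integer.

1

F0 = init (7 atoms)
F1 = F0 ∪ {inpos(c), on(d), on(e), ready(d,d), ready(e,e)}  (12 atoms)
goal ⊆ F1  ⇒  h_max = 1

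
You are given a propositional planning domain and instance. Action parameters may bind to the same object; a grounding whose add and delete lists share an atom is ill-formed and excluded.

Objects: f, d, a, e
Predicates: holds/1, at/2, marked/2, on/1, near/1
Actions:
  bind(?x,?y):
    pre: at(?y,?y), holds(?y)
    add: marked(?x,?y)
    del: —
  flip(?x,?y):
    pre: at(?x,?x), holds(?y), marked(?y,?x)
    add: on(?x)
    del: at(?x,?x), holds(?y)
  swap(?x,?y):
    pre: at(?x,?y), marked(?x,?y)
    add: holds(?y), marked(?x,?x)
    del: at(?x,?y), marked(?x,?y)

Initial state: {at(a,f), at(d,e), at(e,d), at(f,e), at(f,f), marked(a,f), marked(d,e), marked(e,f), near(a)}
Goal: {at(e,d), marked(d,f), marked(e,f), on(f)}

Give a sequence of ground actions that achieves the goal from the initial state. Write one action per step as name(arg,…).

1. swap(d,e)  →  {at(a,f), at(e,d), at(f,e), at(f,f), holds(e), marked(a,f), marked(d,d), marked(e,f), near(a)}
2. swap(a,f)  →  {at(e,d), at(f,e), at(f,f), holds(e), holds(f), marked(a,a), marked(d,d), marked(e,f), near(a)}
3. bind(d,f)  →  {at(e,d), at(f,e), at(f,f), holds(e), holds(f), marked(a,a), marked(d,d), marked(d,f), marked(e,f), near(a)}
4. flip(f,e)  →  {at(e,d), at(f,e), holds(f), marked(a,a), marked(d,d), marked(d,f), marked(e,f), near(a), on(f)}

swap(d,e); swap(a,f); bind(d,f); flip(f,e)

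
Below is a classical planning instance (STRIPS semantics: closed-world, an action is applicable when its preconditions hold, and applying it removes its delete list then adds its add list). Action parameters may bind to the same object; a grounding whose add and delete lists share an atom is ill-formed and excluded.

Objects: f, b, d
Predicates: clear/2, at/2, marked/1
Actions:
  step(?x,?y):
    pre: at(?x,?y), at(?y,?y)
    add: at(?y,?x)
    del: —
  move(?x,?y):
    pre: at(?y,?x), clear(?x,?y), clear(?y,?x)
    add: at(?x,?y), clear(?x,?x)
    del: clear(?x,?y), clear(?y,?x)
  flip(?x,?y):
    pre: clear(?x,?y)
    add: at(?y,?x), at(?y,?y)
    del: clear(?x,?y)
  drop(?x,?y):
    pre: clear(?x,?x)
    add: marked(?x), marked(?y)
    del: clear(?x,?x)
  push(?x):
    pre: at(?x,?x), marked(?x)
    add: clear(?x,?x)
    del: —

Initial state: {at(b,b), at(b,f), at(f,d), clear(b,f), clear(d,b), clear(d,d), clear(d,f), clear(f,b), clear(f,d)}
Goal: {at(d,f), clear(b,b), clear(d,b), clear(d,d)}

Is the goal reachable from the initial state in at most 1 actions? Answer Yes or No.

No

1. drop(d,b)  →  {at(b,b), at(b,f), at(f,d), clear(b,f), clear(d,b), clear(d,f), clear(f,b), clear(f,d), marked(b), marked(d)}
2. move(d,f)  →  {at(b,b), at(b,f), at(d,f), at(f,d), clear(b,f), clear(d,b), clear(d,d), clear(f,b), marked(b), marked(d)}
3. push(b)  →  {at(b,b), at(b,f), at(d,f), at(f,d), clear(b,b), clear(b,f), clear(d,b), clear(d,d), clear(f,b), marked(b), marked(d)}
optimal plan length = 3; 3 > 1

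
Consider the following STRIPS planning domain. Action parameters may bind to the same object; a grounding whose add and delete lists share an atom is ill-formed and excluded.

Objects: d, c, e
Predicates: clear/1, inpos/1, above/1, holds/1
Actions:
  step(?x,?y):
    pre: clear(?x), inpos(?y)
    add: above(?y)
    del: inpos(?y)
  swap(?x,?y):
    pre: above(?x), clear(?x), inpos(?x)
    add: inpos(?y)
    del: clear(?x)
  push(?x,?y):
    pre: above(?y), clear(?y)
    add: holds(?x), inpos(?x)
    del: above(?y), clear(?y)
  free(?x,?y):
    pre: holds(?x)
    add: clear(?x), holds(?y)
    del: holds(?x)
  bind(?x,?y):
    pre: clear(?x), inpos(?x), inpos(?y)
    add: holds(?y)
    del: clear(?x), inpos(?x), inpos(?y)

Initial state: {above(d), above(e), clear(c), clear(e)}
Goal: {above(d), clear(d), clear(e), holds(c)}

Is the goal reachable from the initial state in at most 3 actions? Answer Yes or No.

1. push(d,e)  →  {above(d), clear(c), holds(d), inpos(d)}
2. free(d,e)  →  {above(d), clear(c), clear(d), holds(e), inpos(d)}
3. free(e,c)  →  {above(d), clear(c), clear(d), clear(e), holds(c), inpos(d)}
optimal plan length = 3; 3 ≤ 3

Yes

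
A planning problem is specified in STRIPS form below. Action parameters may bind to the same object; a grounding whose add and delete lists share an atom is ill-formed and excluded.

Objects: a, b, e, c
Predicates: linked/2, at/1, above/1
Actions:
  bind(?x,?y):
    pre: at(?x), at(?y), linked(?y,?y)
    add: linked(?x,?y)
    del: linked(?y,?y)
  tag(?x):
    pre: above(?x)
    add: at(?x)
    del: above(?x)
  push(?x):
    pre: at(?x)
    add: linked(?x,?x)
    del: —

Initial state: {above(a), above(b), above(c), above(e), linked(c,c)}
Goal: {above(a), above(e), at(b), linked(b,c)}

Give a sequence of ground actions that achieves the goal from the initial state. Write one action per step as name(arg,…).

1. tag(b)  →  {above(a), above(c), above(e), at(b), linked(c,c)}
2. tag(c)  →  {above(a), above(e), at(b), at(c), linked(c,c)}
3. bind(b,c)  →  {above(a), above(e), at(b), at(c), linked(b,c)}

tag(b); tag(c); bind(b,c)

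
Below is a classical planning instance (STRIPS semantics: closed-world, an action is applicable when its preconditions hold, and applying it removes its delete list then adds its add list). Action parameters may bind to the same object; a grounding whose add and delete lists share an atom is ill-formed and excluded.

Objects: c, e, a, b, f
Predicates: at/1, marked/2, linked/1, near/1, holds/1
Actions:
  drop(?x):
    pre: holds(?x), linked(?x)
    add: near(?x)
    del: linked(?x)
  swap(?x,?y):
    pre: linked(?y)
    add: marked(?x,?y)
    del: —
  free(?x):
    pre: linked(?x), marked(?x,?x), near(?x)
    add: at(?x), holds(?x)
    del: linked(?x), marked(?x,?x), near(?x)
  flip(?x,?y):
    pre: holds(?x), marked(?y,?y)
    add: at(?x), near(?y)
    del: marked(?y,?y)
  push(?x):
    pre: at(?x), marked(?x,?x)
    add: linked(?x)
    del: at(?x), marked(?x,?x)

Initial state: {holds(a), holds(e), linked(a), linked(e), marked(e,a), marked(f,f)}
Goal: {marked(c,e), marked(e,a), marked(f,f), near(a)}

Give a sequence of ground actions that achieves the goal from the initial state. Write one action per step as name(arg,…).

drop(a); swap(c,e)

1. drop(a)  →  {holds(a), holds(e), linked(e), marked(e,a), marked(f,f), near(a)}
2. swap(c,e)  →  {holds(a), holds(e), linked(e), marked(c,e), marked(e,a), marked(f,f), near(a)}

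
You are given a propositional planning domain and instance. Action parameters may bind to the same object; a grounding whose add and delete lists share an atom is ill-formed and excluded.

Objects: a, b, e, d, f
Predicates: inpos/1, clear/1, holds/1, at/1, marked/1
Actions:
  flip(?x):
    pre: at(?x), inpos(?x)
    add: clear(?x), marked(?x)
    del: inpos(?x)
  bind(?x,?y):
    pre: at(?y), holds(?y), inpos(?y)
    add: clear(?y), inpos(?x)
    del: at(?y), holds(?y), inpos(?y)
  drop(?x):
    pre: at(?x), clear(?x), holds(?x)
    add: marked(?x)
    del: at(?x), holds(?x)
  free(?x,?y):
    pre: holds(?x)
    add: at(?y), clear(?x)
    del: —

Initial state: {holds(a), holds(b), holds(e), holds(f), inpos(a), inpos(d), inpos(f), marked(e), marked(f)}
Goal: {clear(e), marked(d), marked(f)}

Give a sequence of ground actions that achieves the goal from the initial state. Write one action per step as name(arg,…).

free(e,d); flip(d)

1. free(e,d)  →  {at(d), clear(e), holds(a), holds(b), holds(e), holds(f), inpos(a), inpos(d), inpos(f), marked(e), marked(f)}
2. flip(d)  →  {at(d), clear(d), clear(e), holds(a), holds(b), holds(e), holds(f), inpos(a), inpos(f), marked(d), marked(e), marked(f)}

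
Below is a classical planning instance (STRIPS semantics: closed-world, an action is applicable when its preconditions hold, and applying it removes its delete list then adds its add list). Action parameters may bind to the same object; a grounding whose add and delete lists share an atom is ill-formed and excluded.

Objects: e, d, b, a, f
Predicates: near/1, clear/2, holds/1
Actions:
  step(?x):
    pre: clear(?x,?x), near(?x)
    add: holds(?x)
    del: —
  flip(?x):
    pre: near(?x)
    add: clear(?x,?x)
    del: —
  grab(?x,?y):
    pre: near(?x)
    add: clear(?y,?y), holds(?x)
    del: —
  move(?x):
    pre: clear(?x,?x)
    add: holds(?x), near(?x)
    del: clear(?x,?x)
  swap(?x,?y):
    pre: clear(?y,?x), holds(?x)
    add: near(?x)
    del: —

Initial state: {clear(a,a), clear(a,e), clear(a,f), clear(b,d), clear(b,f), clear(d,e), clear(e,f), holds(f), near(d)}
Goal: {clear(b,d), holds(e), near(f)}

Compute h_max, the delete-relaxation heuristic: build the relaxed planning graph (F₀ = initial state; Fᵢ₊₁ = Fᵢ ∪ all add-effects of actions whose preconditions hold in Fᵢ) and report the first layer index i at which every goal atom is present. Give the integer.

F0 = init (9 atoms)
F1 = F0 ∪ {clear(b,b), clear(d,d), clear(e,e), clear(f,f), holds(a), holds(d), near(a), near(f)}  (17 atoms)
F2 = F1 ∪ {holds(b), holds(e), near(b), near(e)}  (21 atoms)
goal ⊆ F2  ⇒  h_max = 2

2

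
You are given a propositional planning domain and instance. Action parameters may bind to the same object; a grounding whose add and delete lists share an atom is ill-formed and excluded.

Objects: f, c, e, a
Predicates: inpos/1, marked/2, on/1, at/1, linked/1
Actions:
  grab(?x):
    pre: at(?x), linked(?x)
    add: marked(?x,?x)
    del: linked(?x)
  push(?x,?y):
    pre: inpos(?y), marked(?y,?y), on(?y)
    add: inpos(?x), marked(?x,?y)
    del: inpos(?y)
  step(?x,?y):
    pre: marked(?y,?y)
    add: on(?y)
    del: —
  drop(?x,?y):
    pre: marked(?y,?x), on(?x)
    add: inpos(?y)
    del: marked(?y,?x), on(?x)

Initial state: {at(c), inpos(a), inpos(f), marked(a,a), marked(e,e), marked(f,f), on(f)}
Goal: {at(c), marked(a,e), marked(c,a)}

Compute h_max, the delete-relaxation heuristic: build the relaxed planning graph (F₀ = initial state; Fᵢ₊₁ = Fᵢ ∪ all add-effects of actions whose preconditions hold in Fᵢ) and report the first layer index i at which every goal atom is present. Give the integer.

F0 = init (7 atoms)
F1 = F0 ∪ {inpos(c), inpos(e), marked(a,f), marked(c,f), marked(e,f), on(a), on(e)}  (14 atoms)
F2 = F1 ∪ {marked(a,e), marked(c,a), marked(c,e), marked(e,a), marked(f,a), marked(f,e)}  (20 atoms)
goal ⊆ F2  ⇒  h_max = 2

2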